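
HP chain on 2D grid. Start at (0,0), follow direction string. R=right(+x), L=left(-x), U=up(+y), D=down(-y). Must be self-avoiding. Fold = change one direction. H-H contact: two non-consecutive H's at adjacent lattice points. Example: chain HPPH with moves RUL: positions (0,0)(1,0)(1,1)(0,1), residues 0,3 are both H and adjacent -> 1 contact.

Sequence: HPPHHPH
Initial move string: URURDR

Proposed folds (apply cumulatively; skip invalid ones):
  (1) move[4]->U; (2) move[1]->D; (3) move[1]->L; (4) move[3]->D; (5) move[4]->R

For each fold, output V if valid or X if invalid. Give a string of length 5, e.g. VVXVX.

Answer: VXVXV

Derivation:
Initial: URURDR -> [(0, 0), (0, 1), (1, 1), (1, 2), (2, 2), (2, 1), (3, 1)]
Fold 1: move[4]->U => URURUR VALID
Fold 2: move[1]->D => UDURUR INVALID (collision), skipped
Fold 3: move[1]->L => ULURUR VALID
Fold 4: move[3]->D => ULUDUR INVALID (collision), skipped
Fold 5: move[4]->R => ULURRR VALID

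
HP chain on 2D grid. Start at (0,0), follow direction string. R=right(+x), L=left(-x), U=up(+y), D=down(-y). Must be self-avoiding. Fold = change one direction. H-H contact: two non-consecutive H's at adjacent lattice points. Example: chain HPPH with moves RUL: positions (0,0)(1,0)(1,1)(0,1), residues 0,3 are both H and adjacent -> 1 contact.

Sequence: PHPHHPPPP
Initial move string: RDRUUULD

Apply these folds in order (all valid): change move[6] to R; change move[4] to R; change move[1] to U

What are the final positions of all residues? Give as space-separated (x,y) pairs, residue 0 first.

Initial moves: RDRUUULD
Fold: move[6]->R => RDRUUURD (positions: [(0, 0), (1, 0), (1, -1), (2, -1), (2, 0), (2, 1), (2, 2), (3, 2), (3, 1)])
Fold: move[4]->R => RDRURURD (positions: [(0, 0), (1, 0), (1, -1), (2, -1), (2, 0), (3, 0), (3, 1), (4, 1), (4, 0)])
Fold: move[1]->U => RURURURD (positions: [(0, 0), (1, 0), (1, 1), (2, 1), (2, 2), (3, 2), (3, 3), (4, 3), (4, 2)])

Answer: (0,0) (1,0) (1,1) (2,1) (2,2) (3,2) (3,3) (4,3) (4,2)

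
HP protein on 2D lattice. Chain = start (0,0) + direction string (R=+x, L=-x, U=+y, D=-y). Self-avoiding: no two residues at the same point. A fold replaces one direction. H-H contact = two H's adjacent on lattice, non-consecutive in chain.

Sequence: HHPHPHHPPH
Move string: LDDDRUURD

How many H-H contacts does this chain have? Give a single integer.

Answer: 2

Derivation:
Positions: [(0, 0), (-1, 0), (-1, -1), (-1, -2), (-1, -3), (0, -3), (0, -2), (0, -1), (1, -1), (1, -2)]
H-H contact: residue 3 @(-1,-2) - residue 6 @(0, -2)
H-H contact: residue 6 @(0,-2) - residue 9 @(1, -2)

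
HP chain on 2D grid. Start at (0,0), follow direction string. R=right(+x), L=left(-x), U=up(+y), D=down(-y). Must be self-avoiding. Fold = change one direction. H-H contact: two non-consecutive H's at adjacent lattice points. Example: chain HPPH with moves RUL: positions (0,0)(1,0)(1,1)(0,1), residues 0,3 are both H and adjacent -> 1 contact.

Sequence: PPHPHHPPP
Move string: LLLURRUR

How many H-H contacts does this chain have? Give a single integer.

Positions: [(0, 0), (-1, 0), (-2, 0), (-3, 0), (-3, 1), (-2, 1), (-1, 1), (-1, 2), (0, 2)]
H-H contact: residue 2 @(-2,0) - residue 5 @(-2, 1)

Answer: 1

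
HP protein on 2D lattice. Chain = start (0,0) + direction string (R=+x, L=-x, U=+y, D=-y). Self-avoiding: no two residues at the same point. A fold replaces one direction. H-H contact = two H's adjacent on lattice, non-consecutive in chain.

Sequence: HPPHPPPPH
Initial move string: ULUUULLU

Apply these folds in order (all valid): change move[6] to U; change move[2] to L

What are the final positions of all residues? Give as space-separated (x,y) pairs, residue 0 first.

Initial moves: ULUUULLU
Fold: move[6]->U => ULUUULUU (positions: [(0, 0), (0, 1), (-1, 1), (-1, 2), (-1, 3), (-1, 4), (-2, 4), (-2, 5), (-2, 6)])
Fold: move[2]->L => ULLUULUU (positions: [(0, 0), (0, 1), (-1, 1), (-2, 1), (-2, 2), (-2, 3), (-3, 3), (-3, 4), (-3, 5)])

Answer: (0,0) (0,1) (-1,1) (-2,1) (-2,2) (-2,3) (-3,3) (-3,4) (-3,5)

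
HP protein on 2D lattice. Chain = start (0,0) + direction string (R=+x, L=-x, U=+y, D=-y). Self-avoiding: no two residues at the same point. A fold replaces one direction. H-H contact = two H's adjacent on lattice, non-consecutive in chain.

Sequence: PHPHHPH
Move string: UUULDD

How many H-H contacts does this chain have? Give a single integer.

Answer: 1

Derivation:
Positions: [(0, 0), (0, 1), (0, 2), (0, 3), (-1, 3), (-1, 2), (-1, 1)]
H-H contact: residue 1 @(0,1) - residue 6 @(-1, 1)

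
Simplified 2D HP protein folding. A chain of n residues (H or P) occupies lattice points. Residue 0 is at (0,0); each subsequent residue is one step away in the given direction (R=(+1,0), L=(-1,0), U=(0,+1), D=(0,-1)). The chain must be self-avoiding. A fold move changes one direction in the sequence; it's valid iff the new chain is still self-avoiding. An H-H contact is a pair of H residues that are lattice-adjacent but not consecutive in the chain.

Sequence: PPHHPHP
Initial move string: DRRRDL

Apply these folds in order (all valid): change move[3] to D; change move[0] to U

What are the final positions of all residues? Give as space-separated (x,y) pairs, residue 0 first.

Initial moves: DRRRDL
Fold: move[3]->D => DRRDDL (positions: [(0, 0), (0, -1), (1, -1), (2, -1), (2, -2), (2, -3), (1, -3)])
Fold: move[0]->U => URRDDL (positions: [(0, 0), (0, 1), (1, 1), (2, 1), (2, 0), (2, -1), (1, -1)])

Answer: (0,0) (0,1) (1,1) (2,1) (2,0) (2,-1) (1,-1)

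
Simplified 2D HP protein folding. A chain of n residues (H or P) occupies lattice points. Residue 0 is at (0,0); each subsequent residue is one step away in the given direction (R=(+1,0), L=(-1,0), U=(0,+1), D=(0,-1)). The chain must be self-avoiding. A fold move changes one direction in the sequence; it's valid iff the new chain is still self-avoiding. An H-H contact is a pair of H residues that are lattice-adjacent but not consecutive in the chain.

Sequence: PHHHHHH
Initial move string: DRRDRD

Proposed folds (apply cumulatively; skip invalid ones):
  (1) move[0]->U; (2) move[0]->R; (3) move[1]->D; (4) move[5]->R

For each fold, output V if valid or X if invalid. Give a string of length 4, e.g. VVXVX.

Initial: DRRDRD -> [(0, 0), (0, -1), (1, -1), (2, -1), (2, -2), (3, -2), (3, -3)]
Fold 1: move[0]->U => URRDRD VALID
Fold 2: move[0]->R => RRRDRD VALID
Fold 3: move[1]->D => RDRDRD VALID
Fold 4: move[5]->R => RDRDRR VALID

Answer: VVVV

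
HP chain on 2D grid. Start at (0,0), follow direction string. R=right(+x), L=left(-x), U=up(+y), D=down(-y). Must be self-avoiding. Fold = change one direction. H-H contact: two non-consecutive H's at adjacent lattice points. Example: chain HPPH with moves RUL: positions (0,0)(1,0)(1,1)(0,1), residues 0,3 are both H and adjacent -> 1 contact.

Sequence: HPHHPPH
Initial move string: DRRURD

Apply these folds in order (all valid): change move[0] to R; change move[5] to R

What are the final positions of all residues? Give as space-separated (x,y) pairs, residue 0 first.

Initial moves: DRRURD
Fold: move[0]->R => RRRURD (positions: [(0, 0), (1, 0), (2, 0), (3, 0), (3, 1), (4, 1), (4, 0)])
Fold: move[5]->R => RRRURR (positions: [(0, 0), (1, 0), (2, 0), (3, 0), (3, 1), (4, 1), (5, 1)])

Answer: (0,0) (1,0) (2,0) (3,0) (3,1) (4,1) (5,1)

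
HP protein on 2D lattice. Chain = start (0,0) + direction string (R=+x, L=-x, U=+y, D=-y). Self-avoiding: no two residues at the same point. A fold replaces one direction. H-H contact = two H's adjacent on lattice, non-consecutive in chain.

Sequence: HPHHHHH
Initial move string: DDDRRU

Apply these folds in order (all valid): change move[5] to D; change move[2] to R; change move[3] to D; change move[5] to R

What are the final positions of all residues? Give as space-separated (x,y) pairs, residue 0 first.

Initial moves: DDDRRU
Fold: move[5]->D => DDDRRD (positions: [(0, 0), (0, -1), (0, -2), (0, -3), (1, -3), (2, -3), (2, -4)])
Fold: move[2]->R => DDRRRD (positions: [(0, 0), (0, -1), (0, -2), (1, -2), (2, -2), (3, -2), (3, -3)])
Fold: move[3]->D => DDRDRD (positions: [(0, 0), (0, -1), (0, -2), (1, -2), (1, -3), (2, -3), (2, -4)])
Fold: move[5]->R => DDRDRR (positions: [(0, 0), (0, -1), (0, -2), (1, -2), (1, -3), (2, -3), (3, -3)])

Answer: (0,0) (0,-1) (0,-2) (1,-2) (1,-3) (2,-3) (3,-3)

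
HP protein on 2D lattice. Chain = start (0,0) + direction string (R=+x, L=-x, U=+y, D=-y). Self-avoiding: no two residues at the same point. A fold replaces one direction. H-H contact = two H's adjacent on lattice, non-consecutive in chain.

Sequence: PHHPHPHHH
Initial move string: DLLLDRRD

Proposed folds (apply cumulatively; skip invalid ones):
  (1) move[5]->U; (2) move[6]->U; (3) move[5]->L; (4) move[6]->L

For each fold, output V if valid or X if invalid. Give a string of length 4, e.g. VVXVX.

Initial: DLLLDRRD -> [(0, 0), (0, -1), (-1, -1), (-2, -1), (-3, -1), (-3, -2), (-2, -2), (-1, -2), (-1, -3)]
Fold 1: move[5]->U => DLLLDURD INVALID (collision), skipped
Fold 2: move[6]->U => DLLLDRUD INVALID (collision), skipped
Fold 3: move[5]->L => DLLLDLRD INVALID (collision), skipped
Fold 4: move[6]->L => DLLLDRLD INVALID (collision), skipped

Answer: XXXX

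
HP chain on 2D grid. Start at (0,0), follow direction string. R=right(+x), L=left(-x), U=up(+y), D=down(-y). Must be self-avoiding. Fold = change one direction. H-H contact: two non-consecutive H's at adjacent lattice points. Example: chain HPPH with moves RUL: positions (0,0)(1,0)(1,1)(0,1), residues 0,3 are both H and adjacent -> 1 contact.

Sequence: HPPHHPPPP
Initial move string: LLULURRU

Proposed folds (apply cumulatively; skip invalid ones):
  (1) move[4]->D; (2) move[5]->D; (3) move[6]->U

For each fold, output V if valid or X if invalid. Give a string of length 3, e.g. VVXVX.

Initial: LLULURRU -> [(0, 0), (-1, 0), (-2, 0), (-2, 1), (-3, 1), (-3, 2), (-2, 2), (-1, 2), (-1, 3)]
Fold 1: move[4]->D => LLULDRRU INVALID (collision), skipped
Fold 2: move[5]->D => LLULUDRU INVALID (collision), skipped
Fold 3: move[6]->U => LLULURUU VALID

Answer: XXV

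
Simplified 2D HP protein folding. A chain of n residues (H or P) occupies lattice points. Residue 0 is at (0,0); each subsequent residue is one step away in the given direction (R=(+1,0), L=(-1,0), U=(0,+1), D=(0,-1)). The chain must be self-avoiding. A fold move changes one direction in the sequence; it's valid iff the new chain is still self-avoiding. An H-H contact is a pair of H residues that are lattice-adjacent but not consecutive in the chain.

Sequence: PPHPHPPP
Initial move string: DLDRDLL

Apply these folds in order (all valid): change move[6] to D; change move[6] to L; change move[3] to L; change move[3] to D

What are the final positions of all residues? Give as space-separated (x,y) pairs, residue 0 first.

Answer: (0,0) (0,-1) (-1,-1) (-1,-2) (-1,-3) (-1,-4) (-2,-4) (-3,-4)

Derivation:
Initial moves: DLDRDLL
Fold: move[6]->D => DLDRDLD (positions: [(0, 0), (0, -1), (-1, -1), (-1, -2), (0, -2), (0, -3), (-1, -3), (-1, -4)])
Fold: move[6]->L => DLDRDLL (positions: [(0, 0), (0, -1), (-1, -1), (-1, -2), (0, -2), (0, -3), (-1, -3), (-2, -3)])
Fold: move[3]->L => DLDLDLL (positions: [(0, 0), (0, -1), (-1, -1), (-1, -2), (-2, -2), (-2, -3), (-3, -3), (-4, -3)])
Fold: move[3]->D => DLDDDLL (positions: [(0, 0), (0, -1), (-1, -1), (-1, -2), (-1, -3), (-1, -4), (-2, -4), (-3, -4)])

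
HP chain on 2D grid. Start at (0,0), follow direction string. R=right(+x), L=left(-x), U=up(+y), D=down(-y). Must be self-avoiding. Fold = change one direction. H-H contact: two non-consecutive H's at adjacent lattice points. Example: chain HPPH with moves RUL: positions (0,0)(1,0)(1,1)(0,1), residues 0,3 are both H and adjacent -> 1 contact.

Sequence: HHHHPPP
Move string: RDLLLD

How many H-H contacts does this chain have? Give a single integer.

Positions: [(0, 0), (1, 0), (1, -1), (0, -1), (-1, -1), (-2, -1), (-2, -2)]
H-H contact: residue 0 @(0,0) - residue 3 @(0, -1)

Answer: 1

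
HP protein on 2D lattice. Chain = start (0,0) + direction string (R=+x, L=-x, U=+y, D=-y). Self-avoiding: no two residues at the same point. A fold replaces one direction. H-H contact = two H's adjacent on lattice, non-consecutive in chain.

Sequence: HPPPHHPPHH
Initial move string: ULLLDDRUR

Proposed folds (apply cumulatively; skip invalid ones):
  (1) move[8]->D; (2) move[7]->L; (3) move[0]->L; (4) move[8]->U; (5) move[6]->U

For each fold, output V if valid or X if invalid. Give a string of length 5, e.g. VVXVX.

Answer: XXVXX

Derivation:
Initial: ULLLDDRUR -> [(0, 0), (0, 1), (-1, 1), (-2, 1), (-3, 1), (-3, 0), (-3, -1), (-2, -1), (-2, 0), (-1, 0)]
Fold 1: move[8]->D => ULLLDDRUD INVALID (collision), skipped
Fold 2: move[7]->L => ULLLDDRLR INVALID (collision), skipped
Fold 3: move[0]->L => LLLLDDRUR VALID
Fold 4: move[8]->U => LLLLDDRUU INVALID (collision), skipped
Fold 5: move[6]->U => LLLLDDUUR INVALID (collision), skipped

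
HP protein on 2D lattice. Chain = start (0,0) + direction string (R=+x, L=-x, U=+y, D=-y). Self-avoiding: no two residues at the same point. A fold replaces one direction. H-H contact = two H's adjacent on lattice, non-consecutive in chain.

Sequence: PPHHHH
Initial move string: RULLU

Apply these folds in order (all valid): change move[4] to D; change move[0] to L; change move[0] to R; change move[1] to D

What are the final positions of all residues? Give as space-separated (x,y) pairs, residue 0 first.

Initial moves: RULLU
Fold: move[4]->D => RULLD (positions: [(0, 0), (1, 0), (1, 1), (0, 1), (-1, 1), (-1, 0)])
Fold: move[0]->L => LULLD (positions: [(0, 0), (-1, 0), (-1, 1), (-2, 1), (-3, 1), (-3, 0)])
Fold: move[0]->R => RULLD (positions: [(0, 0), (1, 0), (1, 1), (0, 1), (-1, 1), (-1, 0)])
Fold: move[1]->D => RDLLD (positions: [(0, 0), (1, 0), (1, -1), (0, -1), (-1, -1), (-1, -2)])

Answer: (0,0) (1,0) (1,-1) (0,-1) (-1,-1) (-1,-2)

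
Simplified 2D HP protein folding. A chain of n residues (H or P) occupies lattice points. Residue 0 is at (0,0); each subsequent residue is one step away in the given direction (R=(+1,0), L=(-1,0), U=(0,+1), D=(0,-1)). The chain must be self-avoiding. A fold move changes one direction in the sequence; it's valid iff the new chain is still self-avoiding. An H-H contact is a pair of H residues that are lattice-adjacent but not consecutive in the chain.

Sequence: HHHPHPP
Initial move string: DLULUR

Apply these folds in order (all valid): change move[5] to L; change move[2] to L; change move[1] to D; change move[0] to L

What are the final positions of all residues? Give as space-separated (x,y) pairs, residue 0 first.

Answer: (0,0) (-1,0) (-1,-1) (-2,-1) (-3,-1) (-3,0) (-4,0)

Derivation:
Initial moves: DLULUR
Fold: move[5]->L => DLULUL (positions: [(0, 0), (0, -1), (-1, -1), (-1, 0), (-2, 0), (-2, 1), (-3, 1)])
Fold: move[2]->L => DLLLUL (positions: [(0, 0), (0, -1), (-1, -1), (-2, -1), (-3, -1), (-3, 0), (-4, 0)])
Fold: move[1]->D => DDLLUL (positions: [(0, 0), (0, -1), (0, -2), (-1, -2), (-2, -2), (-2, -1), (-3, -1)])
Fold: move[0]->L => LDLLUL (positions: [(0, 0), (-1, 0), (-1, -1), (-2, -1), (-3, -1), (-3, 0), (-4, 0)])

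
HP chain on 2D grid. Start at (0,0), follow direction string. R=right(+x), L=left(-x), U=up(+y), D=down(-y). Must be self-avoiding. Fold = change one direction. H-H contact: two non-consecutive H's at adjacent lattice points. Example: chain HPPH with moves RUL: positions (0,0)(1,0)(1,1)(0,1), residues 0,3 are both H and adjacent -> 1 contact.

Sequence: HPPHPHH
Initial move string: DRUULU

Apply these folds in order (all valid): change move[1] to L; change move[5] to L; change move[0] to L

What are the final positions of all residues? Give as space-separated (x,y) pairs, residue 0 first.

Initial moves: DRUULU
Fold: move[1]->L => DLUULU (positions: [(0, 0), (0, -1), (-1, -1), (-1, 0), (-1, 1), (-2, 1), (-2, 2)])
Fold: move[5]->L => DLUULL (positions: [(0, 0), (0, -1), (-1, -1), (-1, 0), (-1, 1), (-2, 1), (-3, 1)])
Fold: move[0]->L => LLUULL (positions: [(0, 0), (-1, 0), (-2, 0), (-2, 1), (-2, 2), (-3, 2), (-4, 2)])

Answer: (0,0) (-1,0) (-2,0) (-2,1) (-2,2) (-3,2) (-4,2)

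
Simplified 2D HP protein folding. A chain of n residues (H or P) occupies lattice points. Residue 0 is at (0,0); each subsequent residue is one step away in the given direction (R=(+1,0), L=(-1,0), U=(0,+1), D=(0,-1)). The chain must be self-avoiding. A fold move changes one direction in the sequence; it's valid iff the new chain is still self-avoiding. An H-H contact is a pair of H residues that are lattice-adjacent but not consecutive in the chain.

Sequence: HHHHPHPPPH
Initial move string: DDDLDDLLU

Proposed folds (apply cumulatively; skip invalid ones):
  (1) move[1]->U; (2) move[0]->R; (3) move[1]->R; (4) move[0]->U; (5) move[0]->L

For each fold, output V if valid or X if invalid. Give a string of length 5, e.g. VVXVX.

Initial: DDDLDDLLU -> [(0, 0), (0, -1), (0, -2), (0, -3), (-1, -3), (-1, -4), (-1, -5), (-2, -5), (-3, -5), (-3, -4)]
Fold 1: move[1]->U => DUDLDDLLU INVALID (collision), skipped
Fold 2: move[0]->R => RDDLDDLLU VALID
Fold 3: move[1]->R => RRDLDDLLU VALID
Fold 4: move[0]->U => URDLDDLLU INVALID (collision), skipped
Fold 5: move[0]->L => LRDLDDLLU INVALID (collision), skipped

Answer: XVVXX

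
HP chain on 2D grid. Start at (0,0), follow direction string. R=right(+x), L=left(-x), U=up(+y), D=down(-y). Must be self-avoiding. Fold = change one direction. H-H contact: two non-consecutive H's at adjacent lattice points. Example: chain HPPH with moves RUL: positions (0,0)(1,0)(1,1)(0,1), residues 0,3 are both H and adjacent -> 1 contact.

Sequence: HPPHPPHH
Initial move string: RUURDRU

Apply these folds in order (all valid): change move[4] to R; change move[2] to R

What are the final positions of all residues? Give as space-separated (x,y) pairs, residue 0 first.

Initial moves: RUURDRU
Fold: move[4]->R => RUURRRU (positions: [(0, 0), (1, 0), (1, 1), (1, 2), (2, 2), (3, 2), (4, 2), (4, 3)])
Fold: move[2]->R => RURRRRU (positions: [(0, 0), (1, 0), (1, 1), (2, 1), (3, 1), (4, 1), (5, 1), (5, 2)])

Answer: (0,0) (1,0) (1,1) (2,1) (3,1) (4,1) (5,1) (5,2)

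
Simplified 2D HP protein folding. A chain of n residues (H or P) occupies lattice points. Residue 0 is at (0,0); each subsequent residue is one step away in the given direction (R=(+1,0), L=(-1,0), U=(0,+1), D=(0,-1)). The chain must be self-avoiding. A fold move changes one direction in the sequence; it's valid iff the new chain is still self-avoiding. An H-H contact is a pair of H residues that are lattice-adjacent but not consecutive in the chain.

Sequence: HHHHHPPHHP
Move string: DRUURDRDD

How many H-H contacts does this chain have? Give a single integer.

Positions: [(0, 0), (0, -1), (1, -1), (1, 0), (1, 1), (2, 1), (2, 0), (3, 0), (3, -1), (3, -2)]
H-H contact: residue 0 @(0,0) - residue 3 @(1, 0)

Answer: 1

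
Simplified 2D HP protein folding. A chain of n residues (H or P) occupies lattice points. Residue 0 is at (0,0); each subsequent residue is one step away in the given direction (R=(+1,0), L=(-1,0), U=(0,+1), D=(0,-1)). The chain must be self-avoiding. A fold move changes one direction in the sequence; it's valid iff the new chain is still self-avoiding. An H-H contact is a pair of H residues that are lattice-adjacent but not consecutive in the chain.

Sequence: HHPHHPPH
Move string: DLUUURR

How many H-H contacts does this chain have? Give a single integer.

Answer: 1

Derivation:
Positions: [(0, 0), (0, -1), (-1, -1), (-1, 0), (-1, 1), (-1, 2), (0, 2), (1, 2)]
H-H contact: residue 0 @(0,0) - residue 3 @(-1, 0)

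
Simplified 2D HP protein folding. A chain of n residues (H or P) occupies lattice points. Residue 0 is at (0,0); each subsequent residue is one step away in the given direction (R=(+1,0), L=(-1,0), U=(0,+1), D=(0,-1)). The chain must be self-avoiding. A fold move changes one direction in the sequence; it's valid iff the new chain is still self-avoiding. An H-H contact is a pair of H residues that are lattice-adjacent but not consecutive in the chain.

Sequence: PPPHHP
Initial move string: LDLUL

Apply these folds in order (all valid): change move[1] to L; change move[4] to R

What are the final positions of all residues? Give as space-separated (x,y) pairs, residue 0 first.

Answer: (0,0) (-1,0) (-2,0) (-3,0) (-3,1) (-2,1)

Derivation:
Initial moves: LDLUL
Fold: move[1]->L => LLLUL (positions: [(0, 0), (-1, 0), (-2, 0), (-3, 0), (-3, 1), (-4, 1)])
Fold: move[4]->R => LLLUR (positions: [(0, 0), (-1, 0), (-2, 0), (-3, 0), (-3, 1), (-2, 1)])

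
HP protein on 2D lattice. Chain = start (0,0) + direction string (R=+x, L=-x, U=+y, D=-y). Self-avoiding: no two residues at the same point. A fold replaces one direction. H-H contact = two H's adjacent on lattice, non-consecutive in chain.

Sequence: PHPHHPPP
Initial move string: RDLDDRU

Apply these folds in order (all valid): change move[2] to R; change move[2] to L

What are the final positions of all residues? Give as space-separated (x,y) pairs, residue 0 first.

Answer: (0,0) (1,0) (1,-1) (0,-1) (0,-2) (0,-3) (1,-3) (1,-2)

Derivation:
Initial moves: RDLDDRU
Fold: move[2]->R => RDRDDRU (positions: [(0, 0), (1, 0), (1, -1), (2, -1), (2, -2), (2, -3), (3, -3), (3, -2)])
Fold: move[2]->L => RDLDDRU (positions: [(0, 0), (1, 0), (1, -1), (0, -1), (0, -2), (0, -3), (1, -3), (1, -2)])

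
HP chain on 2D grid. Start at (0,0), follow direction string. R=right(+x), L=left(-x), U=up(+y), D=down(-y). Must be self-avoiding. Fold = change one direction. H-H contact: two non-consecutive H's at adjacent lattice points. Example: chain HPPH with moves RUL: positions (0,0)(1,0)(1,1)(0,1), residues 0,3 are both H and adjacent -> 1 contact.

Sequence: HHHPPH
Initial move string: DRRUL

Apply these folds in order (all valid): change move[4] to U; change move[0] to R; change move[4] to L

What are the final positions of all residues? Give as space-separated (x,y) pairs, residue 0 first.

Initial moves: DRRUL
Fold: move[4]->U => DRRUU (positions: [(0, 0), (0, -1), (1, -1), (2, -1), (2, 0), (2, 1)])
Fold: move[0]->R => RRRUU (positions: [(0, 0), (1, 0), (2, 0), (3, 0), (3, 1), (3, 2)])
Fold: move[4]->L => RRRUL (positions: [(0, 0), (1, 0), (2, 0), (3, 0), (3, 1), (2, 1)])

Answer: (0,0) (1,0) (2,0) (3,0) (3,1) (2,1)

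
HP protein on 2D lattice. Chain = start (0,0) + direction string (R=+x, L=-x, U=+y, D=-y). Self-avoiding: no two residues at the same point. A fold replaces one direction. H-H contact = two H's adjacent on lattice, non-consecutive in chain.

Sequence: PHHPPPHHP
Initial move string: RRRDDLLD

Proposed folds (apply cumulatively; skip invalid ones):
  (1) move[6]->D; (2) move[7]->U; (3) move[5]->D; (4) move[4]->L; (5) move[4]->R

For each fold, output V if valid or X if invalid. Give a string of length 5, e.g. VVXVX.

Initial: RRRDDLLD -> [(0, 0), (1, 0), (2, 0), (3, 0), (3, -1), (3, -2), (2, -2), (1, -2), (1, -3)]
Fold 1: move[6]->D => RRRDDLDD VALID
Fold 2: move[7]->U => RRRDDLDU INVALID (collision), skipped
Fold 3: move[5]->D => RRRDDDDD VALID
Fold 4: move[4]->L => RRRDLDDD VALID
Fold 5: move[4]->R => RRRDRDDD VALID

Answer: VXVVV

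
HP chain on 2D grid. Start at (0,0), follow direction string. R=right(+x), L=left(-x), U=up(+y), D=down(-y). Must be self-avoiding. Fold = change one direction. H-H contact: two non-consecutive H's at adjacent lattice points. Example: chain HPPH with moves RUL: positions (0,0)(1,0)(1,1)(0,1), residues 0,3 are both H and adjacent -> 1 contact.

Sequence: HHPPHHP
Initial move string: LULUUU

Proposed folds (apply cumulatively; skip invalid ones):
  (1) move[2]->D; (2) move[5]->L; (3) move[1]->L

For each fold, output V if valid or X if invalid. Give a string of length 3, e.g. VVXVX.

Answer: XVV

Derivation:
Initial: LULUUU -> [(0, 0), (-1, 0), (-1, 1), (-2, 1), (-2, 2), (-2, 3), (-2, 4)]
Fold 1: move[2]->D => LUDUUU INVALID (collision), skipped
Fold 2: move[5]->L => LULUUL VALID
Fold 3: move[1]->L => LLLUUL VALID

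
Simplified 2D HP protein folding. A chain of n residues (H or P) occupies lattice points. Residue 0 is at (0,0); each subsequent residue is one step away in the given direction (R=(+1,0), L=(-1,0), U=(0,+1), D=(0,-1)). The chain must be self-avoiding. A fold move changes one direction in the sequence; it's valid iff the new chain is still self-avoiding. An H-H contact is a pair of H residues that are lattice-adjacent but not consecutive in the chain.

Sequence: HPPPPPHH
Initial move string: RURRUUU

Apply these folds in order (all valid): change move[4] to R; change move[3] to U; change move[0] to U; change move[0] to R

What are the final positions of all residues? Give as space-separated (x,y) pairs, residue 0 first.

Initial moves: RURRUUU
Fold: move[4]->R => RURRRUU (positions: [(0, 0), (1, 0), (1, 1), (2, 1), (3, 1), (4, 1), (4, 2), (4, 3)])
Fold: move[3]->U => RURURUU (positions: [(0, 0), (1, 0), (1, 1), (2, 1), (2, 2), (3, 2), (3, 3), (3, 4)])
Fold: move[0]->U => UURURUU (positions: [(0, 0), (0, 1), (0, 2), (1, 2), (1, 3), (2, 3), (2, 4), (2, 5)])
Fold: move[0]->R => RURURUU (positions: [(0, 0), (1, 0), (1, 1), (2, 1), (2, 2), (3, 2), (3, 3), (3, 4)])

Answer: (0,0) (1,0) (1,1) (2,1) (2,2) (3,2) (3,3) (3,4)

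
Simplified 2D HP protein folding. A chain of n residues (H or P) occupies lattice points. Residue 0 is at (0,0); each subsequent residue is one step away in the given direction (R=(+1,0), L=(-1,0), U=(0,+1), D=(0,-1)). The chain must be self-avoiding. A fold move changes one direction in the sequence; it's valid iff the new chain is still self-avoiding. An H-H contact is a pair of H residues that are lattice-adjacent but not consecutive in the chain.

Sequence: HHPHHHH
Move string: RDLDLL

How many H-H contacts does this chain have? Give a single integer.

Positions: [(0, 0), (1, 0), (1, -1), (0, -1), (0, -2), (-1, -2), (-2, -2)]
H-H contact: residue 0 @(0,0) - residue 3 @(0, -1)

Answer: 1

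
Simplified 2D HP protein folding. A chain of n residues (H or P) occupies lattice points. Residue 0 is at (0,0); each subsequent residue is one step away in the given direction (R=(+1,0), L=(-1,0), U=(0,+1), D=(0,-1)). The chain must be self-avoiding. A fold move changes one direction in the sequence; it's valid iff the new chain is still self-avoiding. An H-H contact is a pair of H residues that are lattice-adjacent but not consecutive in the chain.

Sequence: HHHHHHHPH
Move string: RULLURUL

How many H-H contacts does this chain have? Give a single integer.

Answer: 3

Derivation:
Positions: [(0, 0), (1, 0), (1, 1), (0, 1), (-1, 1), (-1, 2), (0, 2), (0, 3), (-1, 3)]
H-H contact: residue 0 @(0,0) - residue 3 @(0, 1)
H-H contact: residue 3 @(0,1) - residue 6 @(0, 2)
H-H contact: residue 5 @(-1,2) - residue 8 @(-1, 3)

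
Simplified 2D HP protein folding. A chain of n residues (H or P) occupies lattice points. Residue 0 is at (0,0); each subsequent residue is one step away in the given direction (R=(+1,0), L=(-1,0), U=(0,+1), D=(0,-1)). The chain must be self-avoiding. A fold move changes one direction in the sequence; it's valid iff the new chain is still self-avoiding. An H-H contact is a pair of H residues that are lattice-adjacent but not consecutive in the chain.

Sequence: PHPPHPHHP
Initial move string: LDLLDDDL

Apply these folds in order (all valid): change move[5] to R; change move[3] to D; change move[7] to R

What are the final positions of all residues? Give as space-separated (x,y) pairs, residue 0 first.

Initial moves: LDLLDDDL
Fold: move[5]->R => LDLLDRDL (positions: [(0, 0), (-1, 0), (-1, -1), (-2, -1), (-3, -1), (-3, -2), (-2, -2), (-2, -3), (-3, -3)])
Fold: move[3]->D => LDLDDRDL (positions: [(0, 0), (-1, 0), (-1, -1), (-2, -1), (-2, -2), (-2, -3), (-1, -3), (-1, -4), (-2, -4)])
Fold: move[7]->R => LDLDDRDR (positions: [(0, 0), (-1, 0), (-1, -1), (-2, -1), (-2, -2), (-2, -3), (-1, -3), (-1, -4), (0, -4)])

Answer: (0,0) (-1,0) (-1,-1) (-2,-1) (-2,-2) (-2,-3) (-1,-3) (-1,-4) (0,-4)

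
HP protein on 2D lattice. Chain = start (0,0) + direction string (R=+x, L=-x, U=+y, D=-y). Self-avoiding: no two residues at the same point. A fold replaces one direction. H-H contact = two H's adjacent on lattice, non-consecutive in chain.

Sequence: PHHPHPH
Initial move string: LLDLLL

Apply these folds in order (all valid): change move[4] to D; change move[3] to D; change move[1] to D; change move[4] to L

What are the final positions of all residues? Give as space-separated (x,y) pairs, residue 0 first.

Answer: (0,0) (-1,0) (-1,-1) (-1,-2) (-1,-3) (-2,-3) (-3,-3)

Derivation:
Initial moves: LLDLLL
Fold: move[4]->D => LLDLDL (positions: [(0, 0), (-1, 0), (-2, 0), (-2, -1), (-3, -1), (-3, -2), (-4, -2)])
Fold: move[3]->D => LLDDDL (positions: [(0, 0), (-1, 0), (-2, 0), (-2, -1), (-2, -2), (-2, -3), (-3, -3)])
Fold: move[1]->D => LDDDDL (positions: [(0, 0), (-1, 0), (-1, -1), (-1, -2), (-1, -3), (-1, -4), (-2, -4)])
Fold: move[4]->L => LDDDLL (positions: [(0, 0), (-1, 0), (-1, -1), (-1, -2), (-1, -3), (-2, -3), (-3, -3)])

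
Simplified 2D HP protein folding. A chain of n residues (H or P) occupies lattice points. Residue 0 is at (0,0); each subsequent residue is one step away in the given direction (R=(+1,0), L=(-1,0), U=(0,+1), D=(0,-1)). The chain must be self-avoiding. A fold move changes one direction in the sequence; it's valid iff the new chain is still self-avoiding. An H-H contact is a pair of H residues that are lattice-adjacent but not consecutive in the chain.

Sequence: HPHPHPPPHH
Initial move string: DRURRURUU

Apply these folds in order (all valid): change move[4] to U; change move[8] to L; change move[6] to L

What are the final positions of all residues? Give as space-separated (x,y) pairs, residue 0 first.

Answer: (0,0) (0,-1) (1,-1) (1,0) (2,0) (2,1) (2,2) (1,2) (1,3) (0,3)

Derivation:
Initial moves: DRURRURUU
Fold: move[4]->U => DRURUURUU (positions: [(0, 0), (0, -1), (1, -1), (1, 0), (2, 0), (2, 1), (2, 2), (3, 2), (3, 3), (3, 4)])
Fold: move[8]->L => DRURUURUL (positions: [(0, 0), (0, -1), (1, -1), (1, 0), (2, 0), (2, 1), (2, 2), (3, 2), (3, 3), (2, 3)])
Fold: move[6]->L => DRURUULUL (positions: [(0, 0), (0, -1), (1, -1), (1, 0), (2, 0), (2, 1), (2, 2), (1, 2), (1, 3), (0, 3)])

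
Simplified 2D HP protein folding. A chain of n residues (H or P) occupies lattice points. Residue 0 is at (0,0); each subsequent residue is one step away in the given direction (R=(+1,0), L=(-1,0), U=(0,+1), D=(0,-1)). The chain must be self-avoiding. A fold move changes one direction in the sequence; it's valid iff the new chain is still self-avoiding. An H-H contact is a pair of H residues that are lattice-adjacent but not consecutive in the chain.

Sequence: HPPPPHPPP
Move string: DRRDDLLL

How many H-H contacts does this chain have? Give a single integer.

Answer: 0

Derivation:
Positions: [(0, 0), (0, -1), (1, -1), (2, -1), (2, -2), (2, -3), (1, -3), (0, -3), (-1, -3)]
No H-H contacts found.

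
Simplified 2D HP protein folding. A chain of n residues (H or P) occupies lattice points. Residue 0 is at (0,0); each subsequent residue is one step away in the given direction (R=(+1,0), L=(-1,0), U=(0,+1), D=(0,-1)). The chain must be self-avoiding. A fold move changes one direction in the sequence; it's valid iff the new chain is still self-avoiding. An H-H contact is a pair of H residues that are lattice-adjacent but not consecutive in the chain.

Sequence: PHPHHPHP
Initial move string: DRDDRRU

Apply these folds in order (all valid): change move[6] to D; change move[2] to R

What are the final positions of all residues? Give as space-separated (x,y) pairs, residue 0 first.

Initial moves: DRDDRRU
Fold: move[6]->D => DRDDRRD (positions: [(0, 0), (0, -1), (1, -1), (1, -2), (1, -3), (2, -3), (3, -3), (3, -4)])
Fold: move[2]->R => DRRDRRD (positions: [(0, 0), (0, -1), (1, -1), (2, -1), (2, -2), (3, -2), (4, -2), (4, -3)])

Answer: (0,0) (0,-1) (1,-1) (2,-1) (2,-2) (3,-2) (4,-2) (4,-3)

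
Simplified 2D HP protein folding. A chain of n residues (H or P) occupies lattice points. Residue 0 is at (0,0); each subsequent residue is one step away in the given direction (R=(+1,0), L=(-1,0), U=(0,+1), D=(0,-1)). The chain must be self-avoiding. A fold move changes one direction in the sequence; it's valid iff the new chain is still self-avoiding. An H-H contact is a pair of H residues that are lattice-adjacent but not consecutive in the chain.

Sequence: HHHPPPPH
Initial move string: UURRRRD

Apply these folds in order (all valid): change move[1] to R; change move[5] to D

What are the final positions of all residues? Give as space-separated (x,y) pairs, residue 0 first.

Initial moves: UURRRRD
Fold: move[1]->R => URRRRRD (positions: [(0, 0), (0, 1), (1, 1), (2, 1), (3, 1), (4, 1), (5, 1), (5, 0)])
Fold: move[5]->D => URRRRDD (positions: [(0, 0), (0, 1), (1, 1), (2, 1), (3, 1), (4, 1), (4, 0), (4, -1)])

Answer: (0,0) (0,1) (1,1) (2,1) (3,1) (4,1) (4,0) (4,-1)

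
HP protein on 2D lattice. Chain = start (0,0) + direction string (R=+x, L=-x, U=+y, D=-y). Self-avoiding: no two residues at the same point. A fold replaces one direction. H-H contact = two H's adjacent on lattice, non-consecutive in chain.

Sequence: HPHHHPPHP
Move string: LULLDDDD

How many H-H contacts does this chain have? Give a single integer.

Positions: [(0, 0), (-1, 0), (-1, 1), (-2, 1), (-3, 1), (-3, 0), (-3, -1), (-3, -2), (-3, -3)]
No H-H contacts found.

Answer: 0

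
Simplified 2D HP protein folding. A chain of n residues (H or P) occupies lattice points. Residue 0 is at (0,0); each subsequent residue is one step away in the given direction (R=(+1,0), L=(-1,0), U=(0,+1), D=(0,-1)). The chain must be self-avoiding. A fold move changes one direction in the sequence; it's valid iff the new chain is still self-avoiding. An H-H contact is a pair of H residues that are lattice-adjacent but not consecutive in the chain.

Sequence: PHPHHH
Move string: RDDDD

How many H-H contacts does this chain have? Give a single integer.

Positions: [(0, 0), (1, 0), (1, -1), (1, -2), (1, -3), (1, -4)]
No H-H contacts found.

Answer: 0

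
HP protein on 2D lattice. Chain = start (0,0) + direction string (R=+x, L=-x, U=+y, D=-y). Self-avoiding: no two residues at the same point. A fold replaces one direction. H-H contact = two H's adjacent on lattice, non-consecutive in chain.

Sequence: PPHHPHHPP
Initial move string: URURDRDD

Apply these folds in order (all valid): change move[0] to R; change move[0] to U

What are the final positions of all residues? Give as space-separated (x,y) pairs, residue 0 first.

Initial moves: URURDRDD
Fold: move[0]->R => RRURDRDD (positions: [(0, 0), (1, 0), (2, 0), (2, 1), (3, 1), (3, 0), (4, 0), (4, -1), (4, -2)])
Fold: move[0]->U => URURDRDD (positions: [(0, 0), (0, 1), (1, 1), (1, 2), (2, 2), (2, 1), (3, 1), (3, 0), (3, -1)])

Answer: (0,0) (0,1) (1,1) (1,2) (2,2) (2,1) (3,1) (3,0) (3,-1)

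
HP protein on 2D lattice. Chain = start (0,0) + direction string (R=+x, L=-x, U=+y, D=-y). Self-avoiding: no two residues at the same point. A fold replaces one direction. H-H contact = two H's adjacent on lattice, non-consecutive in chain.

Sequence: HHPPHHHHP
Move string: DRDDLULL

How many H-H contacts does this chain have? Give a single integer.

Answer: 1

Derivation:
Positions: [(0, 0), (0, -1), (1, -1), (1, -2), (1, -3), (0, -3), (0, -2), (-1, -2), (-2, -2)]
H-H contact: residue 1 @(0,-1) - residue 6 @(0, -2)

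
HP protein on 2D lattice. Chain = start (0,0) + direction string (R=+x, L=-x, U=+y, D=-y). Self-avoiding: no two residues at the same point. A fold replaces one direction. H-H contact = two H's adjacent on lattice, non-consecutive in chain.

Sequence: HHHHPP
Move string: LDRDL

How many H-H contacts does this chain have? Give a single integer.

Positions: [(0, 0), (-1, 0), (-1, -1), (0, -1), (0, -2), (-1, -2)]
H-H contact: residue 0 @(0,0) - residue 3 @(0, -1)

Answer: 1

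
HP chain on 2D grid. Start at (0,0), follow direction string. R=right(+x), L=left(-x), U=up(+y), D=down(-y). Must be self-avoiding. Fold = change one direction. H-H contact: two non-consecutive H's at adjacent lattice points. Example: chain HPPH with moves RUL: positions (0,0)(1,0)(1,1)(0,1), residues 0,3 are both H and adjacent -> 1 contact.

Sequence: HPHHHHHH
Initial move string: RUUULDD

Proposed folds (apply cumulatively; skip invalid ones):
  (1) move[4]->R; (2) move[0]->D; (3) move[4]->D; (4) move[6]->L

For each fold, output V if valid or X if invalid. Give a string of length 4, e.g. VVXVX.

Initial: RUUULDD -> [(0, 0), (1, 0), (1, 1), (1, 2), (1, 3), (0, 3), (0, 2), (0, 1)]
Fold 1: move[4]->R => RUUURDD VALID
Fold 2: move[0]->D => DUUURDD INVALID (collision), skipped
Fold 3: move[4]->D => RUUUDDD INVALID (collision), skipped
Fold 4: move[6]->L => RUUURDL INVALID (collision), skipped

Answer: VXXX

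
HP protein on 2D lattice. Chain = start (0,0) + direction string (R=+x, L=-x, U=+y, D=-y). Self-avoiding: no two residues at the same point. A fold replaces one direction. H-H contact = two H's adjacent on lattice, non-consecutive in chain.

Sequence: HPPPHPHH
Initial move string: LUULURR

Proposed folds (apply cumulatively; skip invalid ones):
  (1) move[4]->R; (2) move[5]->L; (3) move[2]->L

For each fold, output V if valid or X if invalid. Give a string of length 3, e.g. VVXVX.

Answer: XXV

Derivation:
Initial: LUULURR -> [(0, 0), (-1, 0), (-1, 1), (-1, 2), (-2, 2), (-2, 3), (-1, 3), (0, 3)]
Fold 1: move[4]->R => LUULRRR INVALID (collision), skipped
Fold 2: move[5]->L => LUULULR INVALID (collision), skipped
Fold 3: move[2]->L => LULLURR VALID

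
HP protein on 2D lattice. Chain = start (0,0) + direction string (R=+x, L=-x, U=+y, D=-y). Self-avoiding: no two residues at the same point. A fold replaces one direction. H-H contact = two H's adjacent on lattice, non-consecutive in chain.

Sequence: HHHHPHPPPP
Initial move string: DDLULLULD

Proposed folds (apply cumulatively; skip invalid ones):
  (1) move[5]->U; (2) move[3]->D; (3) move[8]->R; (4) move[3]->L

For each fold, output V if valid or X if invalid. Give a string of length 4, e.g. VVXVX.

Initial: DDLULLULD -> [(0, 0), (0, -1), (0, -2), (-1, -2), (-1, -1), (-2, -1), (-3, -1), (-3, 0), (-4, 0), (-4, -1)]
Fold 1: move[5]->U => DDLULUULD VALID
Fold 2: move[3]->D => DDLDLUULD VALID
Fold 3: move[8]->R => DDLDLUULR INVALID (collision), skipped
Fold 4: move[3]->L => DDLLLUULD VALID

Answer: VVXV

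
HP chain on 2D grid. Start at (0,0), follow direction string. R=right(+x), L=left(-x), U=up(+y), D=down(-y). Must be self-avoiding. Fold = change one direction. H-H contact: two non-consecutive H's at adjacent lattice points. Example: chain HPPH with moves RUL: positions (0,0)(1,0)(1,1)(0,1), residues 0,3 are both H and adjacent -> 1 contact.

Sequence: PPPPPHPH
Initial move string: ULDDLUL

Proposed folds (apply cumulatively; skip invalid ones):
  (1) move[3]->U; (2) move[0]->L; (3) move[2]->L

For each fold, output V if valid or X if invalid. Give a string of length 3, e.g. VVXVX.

Answer: XVV

Derivation:
Initial: ULDDLUL -> [(0, 0), (0, 1), (-1, 1), (-1, 0), (-1, -1), (-2, -1), (-2, 0), (-3, 0)]
Fold 1: move[3]->U => ULDULUL INVALID (collision), skipped
Fold 2: move[0]->L => LLDDLUL VALID
Fold 3: move[2]->L => LLLDLUL VALID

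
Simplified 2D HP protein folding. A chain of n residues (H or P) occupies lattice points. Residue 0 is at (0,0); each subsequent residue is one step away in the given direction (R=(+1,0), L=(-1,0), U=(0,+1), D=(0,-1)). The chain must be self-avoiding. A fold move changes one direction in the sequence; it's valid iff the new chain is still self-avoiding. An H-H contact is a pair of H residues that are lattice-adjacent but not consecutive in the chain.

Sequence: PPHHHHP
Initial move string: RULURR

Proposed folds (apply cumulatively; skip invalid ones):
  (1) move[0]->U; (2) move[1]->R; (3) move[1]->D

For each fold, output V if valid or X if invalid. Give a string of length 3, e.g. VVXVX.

Answer: VXX

Derivation:
Initial: RULURR -> [(0, 0), (1, 0), (1, 1), (0, 1), (0, 2), (1, 2), (2, 2)]
Fold 1: move[0]->U => UULURR VALID
Fold 2: move[1]->R => URLURR INVALID (collision), skipped
Fold 3: move[1]->D => UDLURR INVALID (collision), skipped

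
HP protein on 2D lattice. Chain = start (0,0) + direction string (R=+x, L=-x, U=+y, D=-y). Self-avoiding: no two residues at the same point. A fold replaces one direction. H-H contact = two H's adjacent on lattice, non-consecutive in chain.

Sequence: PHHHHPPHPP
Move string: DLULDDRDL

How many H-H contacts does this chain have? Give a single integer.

Positions: [(0, 0), (0, -1), (-1, -1), (-1, 0), (-2, 0), (-2, -1), (-2, -2), (-1, -2), (-1, -3), (-2, -3)]
H-H contact: residue 2 @(-1,-1) - residue 7 @(-1, -2)

Answer: 1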